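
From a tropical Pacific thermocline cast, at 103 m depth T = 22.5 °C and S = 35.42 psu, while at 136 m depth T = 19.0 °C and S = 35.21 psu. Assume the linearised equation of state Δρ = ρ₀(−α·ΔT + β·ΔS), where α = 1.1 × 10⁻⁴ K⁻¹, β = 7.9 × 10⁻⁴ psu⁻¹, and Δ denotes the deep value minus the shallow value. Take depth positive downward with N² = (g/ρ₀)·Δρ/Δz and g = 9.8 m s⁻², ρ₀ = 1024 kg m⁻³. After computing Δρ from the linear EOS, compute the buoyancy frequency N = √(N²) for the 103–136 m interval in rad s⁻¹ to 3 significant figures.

8.07 × 10⁻³ rad s⁻¹

ΔT = -3.5 K, ΔS = -0.21 psu (deep − shallow).
Δρ/ρ₀ = −αΔT + βΔS = 3.85 × 10⁻⁴ − 1.659 × 10⁻⁴ = 2.191 × 10⁻⁴, so Δρ ≈ 0.2244 kg m⁻³.
N² = (g/ρ₀)·Δρ/Δz = g·(Δρ/ρ₀)/Δz = 9.8 × 2.191 × 10⁻⁴ / 33 = 6.5066 × 10⁻⁵ s⁻².
N = √(6.5066 × 10⁻⁵) = 8.0663 × 10⁻³ rad s⁻¹ ≈ 8.07 × 10⁻³ rad s⁻¹.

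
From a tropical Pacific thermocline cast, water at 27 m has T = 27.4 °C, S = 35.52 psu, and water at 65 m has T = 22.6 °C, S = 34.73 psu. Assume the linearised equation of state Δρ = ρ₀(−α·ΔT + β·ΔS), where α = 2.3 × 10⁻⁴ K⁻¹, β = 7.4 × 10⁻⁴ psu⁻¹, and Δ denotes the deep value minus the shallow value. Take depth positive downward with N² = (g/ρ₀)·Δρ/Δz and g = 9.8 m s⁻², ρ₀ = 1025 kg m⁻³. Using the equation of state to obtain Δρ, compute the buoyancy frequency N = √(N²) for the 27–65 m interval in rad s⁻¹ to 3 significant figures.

ΔT = -4.8 K, ΔS = -0.79 psu (deep − shallow).
Δρ/ρ₀ = −αΔT + βΔS = 1.104 × 10⁻³ − 5.846 × 10⁻⁴ = 5.194 × 10⁻⁴, so Δρ ≈ 0.5324 kg m⁻³.
N² = (g/ρ₀)·Δρ/Δz = g·(Δρ/ρ₀)/Δz = 9.8 × 5.194 × 10⁻⁴ / 38 = 1.3395 × 10⁻⁴ s⁻².
N = √(1.3395 × 10⁻⁴) = 0.011574 rad s⁻¹ ≈ 0.0116 rad s⁻¹.

0.0116 rad s⁻¹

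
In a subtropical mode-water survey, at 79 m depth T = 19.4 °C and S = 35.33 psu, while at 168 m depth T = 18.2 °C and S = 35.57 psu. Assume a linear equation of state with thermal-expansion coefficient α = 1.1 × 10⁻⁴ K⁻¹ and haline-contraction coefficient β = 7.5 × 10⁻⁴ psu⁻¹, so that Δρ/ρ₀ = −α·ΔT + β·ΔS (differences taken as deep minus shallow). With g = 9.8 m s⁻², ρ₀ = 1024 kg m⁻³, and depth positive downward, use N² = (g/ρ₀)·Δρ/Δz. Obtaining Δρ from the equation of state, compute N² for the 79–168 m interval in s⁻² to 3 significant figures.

ΔT = -1.2 K, ΔS = +0.24 psu (deep − shallow).
Δρ/ρ₀ = −αΔT + βΔS = 1.32 × 10⁻⁴ + 1.80 × 10⁻⁴ = 3.12 × 10⁻⁴, so Δρ ≈ 0.3195 kg m⁻³.
N² = (g/ρ₀)·Δρ/Δz = g·(Δρ/ρ₀)/Δz = 9.8 × 3.12 × 10⁻⁴ / 89 = 3.4355 × 10⁻⁵ s⁻² ≈ 3.44 × 10⁻⁵ s⁻².

3.44 × 10⁻⁵ s⁻²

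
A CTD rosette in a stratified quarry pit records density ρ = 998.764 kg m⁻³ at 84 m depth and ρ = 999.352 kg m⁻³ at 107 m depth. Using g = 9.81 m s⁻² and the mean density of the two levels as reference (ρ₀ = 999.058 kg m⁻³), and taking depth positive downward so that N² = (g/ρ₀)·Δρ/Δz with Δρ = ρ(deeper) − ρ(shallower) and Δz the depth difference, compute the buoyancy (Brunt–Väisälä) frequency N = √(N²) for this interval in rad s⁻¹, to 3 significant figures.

Δρ = 999.352 − 998.764 = 0.588 kg m⁻³ over Δz = 107 − 84 = 23 m.
N² = (9.81/999.058) × (0.588/23) = 2.5103 × 10⁻⁴ s⁻².
N = √(2.5103 × 10⁻⁴) = 0.015844 rad s⁻¹ ≈ 0.0158 rad s⁻¹.

0.0158 rad s⁻¹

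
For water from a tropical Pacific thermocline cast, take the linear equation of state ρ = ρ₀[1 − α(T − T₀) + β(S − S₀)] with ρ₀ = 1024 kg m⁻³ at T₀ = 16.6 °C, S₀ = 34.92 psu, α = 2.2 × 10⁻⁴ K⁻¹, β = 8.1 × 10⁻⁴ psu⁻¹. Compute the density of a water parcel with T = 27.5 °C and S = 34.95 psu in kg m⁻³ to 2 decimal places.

T − T₀ = +10.9 K, S − S₀ = +0.03 psu.
Bracket = 1 − α·(+10.9) + β·(+0.03) = 1 + (-2.3737 × 10⁻³) = 0.9976263.
ρ = 1024 × 0.9976263 = 1021.57 kg m⁻³.

1021.57 kg m⁻³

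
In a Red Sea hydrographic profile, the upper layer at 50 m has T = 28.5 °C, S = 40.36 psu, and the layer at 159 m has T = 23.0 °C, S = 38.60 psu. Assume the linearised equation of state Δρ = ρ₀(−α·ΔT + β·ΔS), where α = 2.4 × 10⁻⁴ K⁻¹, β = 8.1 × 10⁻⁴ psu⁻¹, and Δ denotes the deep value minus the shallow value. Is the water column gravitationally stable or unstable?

unstable

ΔT = 23.0 − 28.5 = -5.5 K and ΔS = 38.60 − 40.36 = -1.76 psu (deep − shallow).
−αΔT = 1.32 × 10⁻³; βΔS = -1.4256 × 10⁻³; sum Δρ/ρ₀ = -1.056 × 10⁻⁴.
Δρ/ρ₀ < 0, so Δρ < 0: deeper water is lighter → statically unstable; the column would overturn.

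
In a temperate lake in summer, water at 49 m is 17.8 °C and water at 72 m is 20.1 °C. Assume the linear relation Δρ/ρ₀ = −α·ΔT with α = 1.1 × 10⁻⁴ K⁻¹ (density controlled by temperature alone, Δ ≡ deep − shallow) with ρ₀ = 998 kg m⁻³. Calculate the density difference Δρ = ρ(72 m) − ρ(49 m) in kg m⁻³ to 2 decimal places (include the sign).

ΔT = +2.3 K, Δρ/ρ₀ = −αΔT = -2.53 × 10⁻⁴.
Δρ = 998 × (-2.53 × 10⁻⁴) = -0.25 kg m⁻³.
Negative Δρ: lighter below, statically unstable.

-0.25 kg m⁻³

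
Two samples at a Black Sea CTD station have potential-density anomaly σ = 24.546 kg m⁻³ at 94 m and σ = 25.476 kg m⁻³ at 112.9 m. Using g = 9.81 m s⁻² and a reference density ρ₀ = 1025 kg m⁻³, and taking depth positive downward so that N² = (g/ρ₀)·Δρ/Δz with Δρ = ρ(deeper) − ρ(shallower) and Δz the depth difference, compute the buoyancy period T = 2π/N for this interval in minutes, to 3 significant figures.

4.83 min

Δρ = 1025.476 − 1024.546 = 0.930 kg m⁻³ over Δz = 112.9 − 94 = 18.9 m.
N² = (9.81/1025) × (0.930/18.9) = 4.7094 × 10⁻⁴ s⁻².
N = √(4.7094 × 10⁻⁴) = 0.021701 rad s⁻¹, so T = 2π/N = 289.53 s = 4.8255 min ≈ 4.83 min.
N² > 0, so the interval is statically stable.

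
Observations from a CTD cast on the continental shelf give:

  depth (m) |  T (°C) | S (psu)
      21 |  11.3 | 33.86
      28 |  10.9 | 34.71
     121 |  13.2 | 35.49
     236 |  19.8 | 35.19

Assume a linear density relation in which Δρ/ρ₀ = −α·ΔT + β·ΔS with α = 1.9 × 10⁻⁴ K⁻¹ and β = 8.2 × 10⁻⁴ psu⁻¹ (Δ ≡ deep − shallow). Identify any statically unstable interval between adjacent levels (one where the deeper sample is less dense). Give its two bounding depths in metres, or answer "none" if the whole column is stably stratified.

121–236 m

Evaluate Δρ/ρ₀ = −αΔT + βΔS across each adjacent pair:
  21–28 m: −αΔT+βΔS = −(1.9 × 10⁻⁴)(-0.4)+(8.2 × 10⁻⁴)(+0.85) = 7.7 × 10⁻⁴ → stable
  28–121 m: −αΔT+βΔS = −(1.9 × 10⁻⁴)(+2.3)+(8.2 × 10⁻⁴)(+0.78) = 2.0 × 10⁻⁴ → stable
  121–236 m: −αΔT+βΔS = −(1.9 × 10⁻⁴)(+6.6)+(8.2 × 10⁻⁴)(-0.30) = -1.5 × 10⁻³ → UNSTABLE
The 121–236 m interval has Δρ < 0: lighter water underlies denser water.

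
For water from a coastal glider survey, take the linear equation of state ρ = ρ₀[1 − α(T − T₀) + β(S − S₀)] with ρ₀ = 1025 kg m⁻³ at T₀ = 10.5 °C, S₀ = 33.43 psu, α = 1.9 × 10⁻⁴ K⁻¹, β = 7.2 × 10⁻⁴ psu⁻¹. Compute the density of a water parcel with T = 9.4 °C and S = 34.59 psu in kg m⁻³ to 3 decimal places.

T − T₀ = -1.1 K, S − S₀ = +1.16 psu.
Bracket = 1 − α·(-1.1) + β·(+1.16) = 1 + (1.0442 × 10⁻³) = 1.0010442.
ρ = 1025 × 1.0010442 = 1026.070 kg m⁻³.

1026.070 kg m⁻³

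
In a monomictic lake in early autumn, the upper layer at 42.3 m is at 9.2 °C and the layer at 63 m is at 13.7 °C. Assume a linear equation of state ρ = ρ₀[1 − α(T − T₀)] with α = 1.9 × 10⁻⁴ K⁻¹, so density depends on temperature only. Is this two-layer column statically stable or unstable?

ΔT = 13.7 − 9.2 = +4.5 K, so Δρ/ρ₀ = −αΔT = -8.55 × 10⁻⁴.
Δρ/ρ₀ < 0, so Δρ < 0: deeper water is lighter → statically unstable; the column would overturn.

unstable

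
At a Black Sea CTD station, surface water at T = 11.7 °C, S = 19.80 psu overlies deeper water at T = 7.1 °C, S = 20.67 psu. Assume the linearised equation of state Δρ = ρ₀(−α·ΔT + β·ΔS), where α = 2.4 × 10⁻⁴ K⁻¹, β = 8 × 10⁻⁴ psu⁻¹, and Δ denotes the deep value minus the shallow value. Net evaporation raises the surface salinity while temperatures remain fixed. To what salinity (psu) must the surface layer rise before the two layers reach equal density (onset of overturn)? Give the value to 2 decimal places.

22.05 psu

Neutral buoyancy requires −α(T_deep − T_surf) + β(S_deep − S_surf′) = 0.
S_surf′ = S_deep − (α/β)·ΔT = 20.67 − (2.4 × 10⁻⁴/8 × 10⁻⁴)·(-4.6) = 22.0500 psu.
Increase required: 22.0500 − 19.80 = 2.2500 psu.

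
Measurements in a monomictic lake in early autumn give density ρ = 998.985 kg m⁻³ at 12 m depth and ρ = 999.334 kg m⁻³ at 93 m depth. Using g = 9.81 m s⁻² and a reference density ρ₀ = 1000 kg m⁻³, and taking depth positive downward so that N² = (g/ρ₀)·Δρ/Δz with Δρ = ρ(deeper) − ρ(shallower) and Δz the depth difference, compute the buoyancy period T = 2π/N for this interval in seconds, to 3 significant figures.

966 s

Δρ = 999.334 − 998.985 = 0.349 kg m⁻³ over Δz = 93 − 12 = 81 m.
N² = (9.81/1000) × (0.349/81) = 4.2268 × 10⁻⁵ s⁻².
N = √(4.2268 × 10⁻⁵) = 6.5014 × 10⁻³ rad s⁻¹, so T = 2π/N = 966.44 s ≈ 966 s.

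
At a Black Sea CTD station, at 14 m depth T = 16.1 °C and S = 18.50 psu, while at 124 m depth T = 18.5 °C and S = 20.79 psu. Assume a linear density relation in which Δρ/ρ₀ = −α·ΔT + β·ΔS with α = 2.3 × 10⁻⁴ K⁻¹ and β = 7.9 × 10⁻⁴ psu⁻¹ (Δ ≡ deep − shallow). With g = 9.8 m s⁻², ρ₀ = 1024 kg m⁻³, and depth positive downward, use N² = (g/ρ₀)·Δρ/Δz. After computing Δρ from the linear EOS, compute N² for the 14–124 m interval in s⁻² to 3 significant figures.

1.12 × 10⁻⁴ s⁻²

ΔT = +2.4 K, ΔS = +2.29 psu (deep − shallow).
Δρ/ρ₀ = −αΔT + βΔS = -5.52 × 10⁻⁴ + 1.8091 × 10⁻³ = 1.2571 × 10⁻³, so Δρ ≈ 1.287 kg m⁻³.
N² = (g/ρ₀)·Δρ/Δz = g·(Δρ/ρ₀)/Δz = 9.8 × 1.2571 × 10⁻³ / 110 = 1.1200 × 10⁻⁴ s⁻² ≈ 1.12 × 10⁻⁴ s⁻².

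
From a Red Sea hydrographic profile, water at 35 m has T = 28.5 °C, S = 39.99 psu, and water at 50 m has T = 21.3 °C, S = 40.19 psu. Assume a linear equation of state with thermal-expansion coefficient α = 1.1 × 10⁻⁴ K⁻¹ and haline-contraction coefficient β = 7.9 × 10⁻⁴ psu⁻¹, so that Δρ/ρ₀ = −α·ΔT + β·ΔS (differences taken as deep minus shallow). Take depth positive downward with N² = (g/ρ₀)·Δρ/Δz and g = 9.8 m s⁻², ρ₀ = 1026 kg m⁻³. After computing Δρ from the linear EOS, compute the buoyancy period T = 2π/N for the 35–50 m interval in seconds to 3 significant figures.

ΔT = -7.2 K, ΔS = +0.20 psu (deep − shallow).
Δρ/ρ₀ = −αΔT + βΔS = 7.92 × 10⁻⁴ + 1.58 × 10⁻⁴ = 9.50 × 10⁻⁴, so Δρ ≈ 0.9747 kg m⁻³.
N² = (g/ρ₀)·Δρ/Δz = g·(Δρ/ρ₀)/Δz = 9.8 × 9.50 × 10⁻⁴ / 15 = 6.2067 × 10⁻⁴ s⁻².
N = √(6.2067 × 10⁻⁴) = 0.024913 rad s⁻¹ → T = 2π/N = 252.21 s ≈ 252 s.

252 s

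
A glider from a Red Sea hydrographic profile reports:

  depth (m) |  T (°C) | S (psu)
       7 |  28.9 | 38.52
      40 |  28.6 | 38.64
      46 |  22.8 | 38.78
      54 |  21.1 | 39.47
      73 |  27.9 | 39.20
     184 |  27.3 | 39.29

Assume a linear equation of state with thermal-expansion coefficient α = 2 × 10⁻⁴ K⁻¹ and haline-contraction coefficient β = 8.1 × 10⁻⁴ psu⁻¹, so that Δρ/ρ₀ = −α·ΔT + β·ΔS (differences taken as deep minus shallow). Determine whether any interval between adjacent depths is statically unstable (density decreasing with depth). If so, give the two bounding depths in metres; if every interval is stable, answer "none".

54–73 m

Evaluate Δρ/ρ₀ = −αΔT + βΔS across each adjacent pair:
  7–40 m: −αΔT+βΔS = −(2 × 10⁻⁴)(-0.3)+(8.1 × 10⁻⁴)(+0.12) = 1.6 × 10⁻⁴ → stable
  40–46 m: −αΔT+βΔS = −(2 × 10⁻⁴)(-5.8)+(8.1 × 10⁻⁴)(+0.14) = 1.3 × 10⁻³ → stable
  46–54 m: −αΔT+βΔS = −(2 × 10⁻⁴)(-1.7)+(8.1 × 10⁻⁴)(+0.69) = 9.0 × 10⁻⁴ → stable
  54–73 m: −αΔT+βΔS = −(2 × 10⁻⁴)(+6.8)+(8.1 × 10⁻⁴)(-0.27) = -1.6 × 10⁻³ → UNSTABLE
  73–184 m: −αΔT+βΔS = −(2 × 10⁻⁴)(-0.6)+(8.1 × 10⁻⁴)(+0.09) = 1.9 × 10⁻⁴ → stable
The 54–73 m interval has Δρ < 0: lighter water underlies denser water.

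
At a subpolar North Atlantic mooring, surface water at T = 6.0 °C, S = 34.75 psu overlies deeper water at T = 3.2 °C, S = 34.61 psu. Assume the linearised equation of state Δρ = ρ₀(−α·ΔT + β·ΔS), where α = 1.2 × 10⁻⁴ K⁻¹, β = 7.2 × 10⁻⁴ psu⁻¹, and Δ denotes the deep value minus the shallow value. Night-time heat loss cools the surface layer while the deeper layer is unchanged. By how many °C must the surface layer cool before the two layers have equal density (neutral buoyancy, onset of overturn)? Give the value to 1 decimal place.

Neutral buoyancy requires Δρ = 0, i.e. −α(T_deep − T_surf′) + β(S_deep − S_surf) = 0.
T_surf′ = T_deep − (β/α)·ΔS = 3.2 − (7.2 × 10⁻⁴/1.2 × 10⁻⁴)·(-0.14) = 4.040 °C.
Cooling required: 6.0 − (4.040) = 1.960 °C.

2.0 °C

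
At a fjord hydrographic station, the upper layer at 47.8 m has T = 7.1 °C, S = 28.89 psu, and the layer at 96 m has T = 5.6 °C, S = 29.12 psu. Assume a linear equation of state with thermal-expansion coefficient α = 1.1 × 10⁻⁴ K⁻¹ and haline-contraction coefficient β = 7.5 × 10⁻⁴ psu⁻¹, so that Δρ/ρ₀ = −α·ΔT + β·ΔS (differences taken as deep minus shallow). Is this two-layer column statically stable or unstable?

stable

ΔT = 5.6 − 7.1 = -1.5 K and ΔS = 29.12 − 28.89 = +0.23 psu (deep − shallow).
−αΔT = 1.65 × 10⁻⁴; βΔS = 1.725 × 10⁻⁴; sum Δρ/ρ₀ = 3.375 × 10⁻⁴.
Δρ/ρ₀ > 0, so Δρ > 0: deeper water is denser → statically stable.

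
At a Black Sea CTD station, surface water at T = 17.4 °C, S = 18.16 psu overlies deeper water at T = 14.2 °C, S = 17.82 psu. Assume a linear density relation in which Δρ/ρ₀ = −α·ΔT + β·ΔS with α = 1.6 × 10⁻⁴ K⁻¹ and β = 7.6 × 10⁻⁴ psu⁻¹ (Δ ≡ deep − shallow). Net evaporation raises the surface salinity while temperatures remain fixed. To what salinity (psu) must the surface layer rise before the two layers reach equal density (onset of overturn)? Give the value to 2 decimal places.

18.49 psu

Neutral buoyancy requires −α(T_deep − T_surf) + β(S_deep − S_surf′) = 0.
S_surf′ = S_deep − (α/β)·ΔT = 17.82 − (1.6 × 10⁻⁴/7.6 × 10⁻⁴)·(-3.2) = 18.4937 psu.
Increase required: 18.4937 − 18.16 = 0.3337 psu.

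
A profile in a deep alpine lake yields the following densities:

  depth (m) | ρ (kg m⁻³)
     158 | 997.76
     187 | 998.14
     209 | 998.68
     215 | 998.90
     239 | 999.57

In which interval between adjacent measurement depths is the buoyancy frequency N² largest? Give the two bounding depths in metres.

209–215 m

Compute the density gradient over each adjacent pair:
  158–187 m: Δρ/Δz = 0.38/29 = 0.013 kg m⁻⁴
  187–209 m: Δρ/Δz = 0.54/22 = 0.025 kg m⁻⁴
  209–215 m: Δρ/Δz = 0.22/6 = 0.037 kg m⁻⁴
  215–239 m: Δρ/Δz = 0.67/24 = 0.028 kg m⁻⁴
The largest gradient is in the 209–215 m interval — the pycnocline.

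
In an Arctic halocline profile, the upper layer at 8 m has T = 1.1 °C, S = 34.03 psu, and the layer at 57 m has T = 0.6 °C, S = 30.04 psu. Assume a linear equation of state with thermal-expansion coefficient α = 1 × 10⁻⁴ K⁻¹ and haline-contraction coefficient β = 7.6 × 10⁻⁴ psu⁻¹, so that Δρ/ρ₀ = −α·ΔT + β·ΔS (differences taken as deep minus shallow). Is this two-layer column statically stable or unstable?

unstable

ΔT = 0.6 − 1.1 = -0.5 K and ΔS = 30.04 − 34.03 = -3.99 psu (deep − shallow).
−αΔT = 5.00 × 10⁻⁵; βΔS = -3.0324 × 10⁻³; sum Δρ/ρ₀ = -2.9824 × 10⁻³.
Δρ/ρ₀ < 0, so Δρ < 0: deeper water is lighter → statically unstable; the column would overturn.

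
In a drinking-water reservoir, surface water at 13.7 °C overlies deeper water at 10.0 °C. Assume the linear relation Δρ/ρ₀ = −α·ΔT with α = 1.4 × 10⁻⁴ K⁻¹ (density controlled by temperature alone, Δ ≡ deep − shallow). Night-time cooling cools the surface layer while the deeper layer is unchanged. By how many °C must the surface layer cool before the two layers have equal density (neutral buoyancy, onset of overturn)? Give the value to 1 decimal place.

3.7 °C

With temperature the only control, equal density requires T_surf′ = T_deep.
T_surf′ = 10.0 °C.
Cooling required: 13.7 − 10.0 = 3.7 °C.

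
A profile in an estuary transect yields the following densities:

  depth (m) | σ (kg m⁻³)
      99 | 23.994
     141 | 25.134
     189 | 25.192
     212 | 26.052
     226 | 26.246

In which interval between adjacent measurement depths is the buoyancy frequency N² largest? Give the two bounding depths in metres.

189–212 m

Compute the density gradient over each adjacent pair:
  99–141 m: Δρ/Δz = 1.140/42 = 0.027 kg m⁻⁴
  141–189 m: Δρ/Δz = 0.058/48 = 1.2 × 10⁻³ kg m⁻⁴
  189–212 m: Δρ/Δz = 0.860/23 = 0.037 kg m⁻⁴
  212–226 m: Δρ/Δz = 0.194/14 = 0.014 kg m⁻⁴
The largest gradient is in the 189–212 m interval — the pycnocline.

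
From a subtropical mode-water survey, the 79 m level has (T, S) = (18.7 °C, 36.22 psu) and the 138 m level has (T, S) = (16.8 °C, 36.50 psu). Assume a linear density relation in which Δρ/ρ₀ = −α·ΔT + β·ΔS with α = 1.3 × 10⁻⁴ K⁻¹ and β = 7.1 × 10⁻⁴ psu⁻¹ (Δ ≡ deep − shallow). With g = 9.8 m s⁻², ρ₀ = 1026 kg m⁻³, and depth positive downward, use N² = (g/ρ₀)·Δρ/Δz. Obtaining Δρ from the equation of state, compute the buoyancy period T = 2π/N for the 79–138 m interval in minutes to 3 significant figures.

ΔT = -1.9 K, ΔS = +0.28 psu (deep − shallow).
Δρ/ρ₀ = −αΔT + βΔS = 2.47 × 10⁻⁴ + 1.988 × 10⁻⁴ = 4.458 × 10⁻⁴, so Δρ ≈ 0.4574 kg m⁻³.
N² = (g/ρ₀)·Δρ/Δz = g·(Δρ/ρ₀)/Δz = 9.8 × 4.458 × 10⁻⁴ / 59 = 7.4048 × 10⁻⁵ s⁻².
N = √(7.4048 × 10⁻⁵) = 8.6051 × 10⁻³ rad s⁻¹ → T = 2π/N = 730.17 s = 12.169 min ≈ 12.2 min.

12.2 min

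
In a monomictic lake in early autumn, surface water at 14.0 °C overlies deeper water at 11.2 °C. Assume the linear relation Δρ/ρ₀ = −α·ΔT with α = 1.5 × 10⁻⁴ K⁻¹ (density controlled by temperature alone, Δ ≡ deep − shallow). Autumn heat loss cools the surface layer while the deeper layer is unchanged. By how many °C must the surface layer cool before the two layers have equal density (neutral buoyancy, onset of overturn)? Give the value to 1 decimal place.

2.8 °C

With temperature the only control, equal density requires T_surf′ = T_deep.
T_surf′ = 11.2 °C.
Cooling required: 14.0 − 11.2 = 2.8 °C.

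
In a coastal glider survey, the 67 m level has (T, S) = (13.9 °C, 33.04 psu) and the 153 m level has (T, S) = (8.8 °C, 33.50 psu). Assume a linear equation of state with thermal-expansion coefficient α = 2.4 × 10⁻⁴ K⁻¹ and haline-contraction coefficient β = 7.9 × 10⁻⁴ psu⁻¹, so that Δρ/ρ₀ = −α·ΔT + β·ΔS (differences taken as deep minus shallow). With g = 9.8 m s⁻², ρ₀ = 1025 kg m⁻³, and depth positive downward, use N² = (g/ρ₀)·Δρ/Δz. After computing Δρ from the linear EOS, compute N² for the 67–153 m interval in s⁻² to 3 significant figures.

ΔT = -5.1 K, ΔS = +0.46 psu (deep − shallow).
Δρ/ρ₀ = −αΔT + βΔS = 1.224 × 10⁻³ + 3.634 × 10⁻⁴ = 1.5874 × 10⁻³, so Δρ ≈ 1.627 kg m⁻³.
N² = (g/ρ₀)·Δρ/Δz = g·(Δρ/ρ₀)/Δz = 9.8 × 1.5874 × 10⁻³ / 86 = 1.8089 × 10⁻⁴ s⁻² ≈ 1.81 × 10⁻⁴ s⁻².

1.81 × 10⁻⁴ s⁻²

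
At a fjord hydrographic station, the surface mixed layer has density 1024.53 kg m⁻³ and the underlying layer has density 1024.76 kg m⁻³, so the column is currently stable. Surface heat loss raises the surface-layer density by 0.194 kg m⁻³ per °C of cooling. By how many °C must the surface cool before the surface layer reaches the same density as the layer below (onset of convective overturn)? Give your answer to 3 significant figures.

Density deficit of the surface layer: 1024.76 − 1024.53 = 0.23 kg m⁻³.
Required change = 0.23 / 0.194 = 1.19 °C.

1.19 °C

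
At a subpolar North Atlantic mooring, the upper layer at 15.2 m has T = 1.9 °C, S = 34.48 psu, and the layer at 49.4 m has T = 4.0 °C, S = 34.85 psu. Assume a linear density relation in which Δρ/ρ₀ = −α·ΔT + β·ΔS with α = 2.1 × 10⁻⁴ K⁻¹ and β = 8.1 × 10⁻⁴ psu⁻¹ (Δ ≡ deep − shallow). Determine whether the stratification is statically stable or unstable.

ΔT = 4.0 − 1.9 = +2.1 K and ΔS = 34.85 − 34.48 = +0.37 psu (deep − shallow).
−αΔT = -4.41 × 10⁻⁴; βΔS = 2.997 × 10⁻⁴; sum Δρ/ρ₀ = -1.413 × 10⁻⁴.
Δρ/ρ₀ < 0, so Δρ < 0: deeper water is lighter → statically unstable; the column would overturn.

unstable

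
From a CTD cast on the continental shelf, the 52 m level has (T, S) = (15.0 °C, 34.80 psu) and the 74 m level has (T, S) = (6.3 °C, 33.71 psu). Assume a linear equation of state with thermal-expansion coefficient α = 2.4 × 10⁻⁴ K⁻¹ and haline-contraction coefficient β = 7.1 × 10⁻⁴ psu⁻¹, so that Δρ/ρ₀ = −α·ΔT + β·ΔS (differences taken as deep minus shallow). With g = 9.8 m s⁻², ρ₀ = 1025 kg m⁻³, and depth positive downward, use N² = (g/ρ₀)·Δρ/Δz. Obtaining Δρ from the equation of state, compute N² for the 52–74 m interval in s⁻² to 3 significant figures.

5.85 × 10⁻⁴ s⁻²

ΔT = -8.7 K, ΔS = -1.09 psu (deep − shallow).
Δρ/ρ₀ = −αΔT + βΔS = 2.088 × 10⁻³ − 7.739 × 10⁻⁴ = 1.3141 × 10⁻³, so Δρ ≈ 1.347 kg m⁻³.
N² = (g/ρ₀)·Δρ/Δz = g·(Δρ/ρ₀)/Δz = 9.8 × 1.3141 × 10⁻³ / 22 = 5.8537 × 10⁻⁴ s⁻² ≈ 5.85 × 10⁻⁴ s⁻².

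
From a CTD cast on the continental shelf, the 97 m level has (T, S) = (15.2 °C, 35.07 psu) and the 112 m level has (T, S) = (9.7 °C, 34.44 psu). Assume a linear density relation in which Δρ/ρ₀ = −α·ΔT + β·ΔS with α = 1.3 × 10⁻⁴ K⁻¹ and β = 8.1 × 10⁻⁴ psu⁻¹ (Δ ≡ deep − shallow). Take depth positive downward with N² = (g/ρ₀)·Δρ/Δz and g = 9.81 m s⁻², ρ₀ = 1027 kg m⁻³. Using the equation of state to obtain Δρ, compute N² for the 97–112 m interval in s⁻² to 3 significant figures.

ΔT = -5.5 K, ΔS = -0.63 psu (deep − shallow).
Δρ/ρ₀ = −αΔT + βΔS = 7.15 × 10⁻⁴ − 5.103 × 10⁻⁴ = 2.047 × 10⁻⁴, so Δρ ≈ 0.2102 kg m⁻³.
N² = (g/ρ₀)·Δρ/Δz = g·(Δρ/ρ₀)/Δz = 9.81 × 2.047 × 10⁻⁴ / 15 = 1.3387 × 10⁻⁴ s⁻² ≈ 1.34 × 10⁻⁴ s⁻².

1.34 × 10⁻⁴ s⁻²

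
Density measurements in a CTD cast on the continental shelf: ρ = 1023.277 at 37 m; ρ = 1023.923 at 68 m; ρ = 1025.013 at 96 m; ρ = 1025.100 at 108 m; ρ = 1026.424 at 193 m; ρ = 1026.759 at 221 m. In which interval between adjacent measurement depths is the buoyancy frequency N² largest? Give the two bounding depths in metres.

Compute the density gradient over each adjacent pair:
  37–68 m: Δρ/Δz = 0.646/31 = 0.021 kg m⁻⁴
  68–96 m: Δρ/Δz = 1.090/28 = 0.039 kg m⁻⁴
  96–108 m: Δρ/Δz = 0.087/12 = 7.2 × 10⁻³ kg m⁻⁴
  108–193 m: Δρ/Δz = 1.324/85 = 0.016 kg m⁻⁴
  193–221 m: Δρ/Δz = 0.335/28 = 0.012 kg m⁻⁴
The largest gradient is in the 68–96 m interval — the pycnocline.

68–96 m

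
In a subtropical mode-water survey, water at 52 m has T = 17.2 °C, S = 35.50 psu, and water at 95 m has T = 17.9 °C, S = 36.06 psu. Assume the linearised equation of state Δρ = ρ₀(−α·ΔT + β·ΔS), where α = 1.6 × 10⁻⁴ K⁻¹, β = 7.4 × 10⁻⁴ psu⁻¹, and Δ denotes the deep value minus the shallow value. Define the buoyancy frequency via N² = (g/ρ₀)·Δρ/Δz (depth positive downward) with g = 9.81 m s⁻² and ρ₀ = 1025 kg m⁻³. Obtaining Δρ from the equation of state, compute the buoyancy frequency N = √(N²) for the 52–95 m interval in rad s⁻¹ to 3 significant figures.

ΔT = +0.7 K, ΔS = +0.56 psu (deep − shallow).
Δρ/ρ₀ = −αΔT + βΔS = -1.12 × 10⁻⁴ + 4.144 × 10⁻⁴ = 3.024 × 10⁻⁴, so Δρ ≈ 0.3100 kg m⁻³.
N² = (g/ρ₀)·Δρ/Δz = g·(Δρ/ρ₀)/Δz = 9.81 × 3.024 × 10⁻⁴ / 43 = 6.8989 × 10⁻⁵ s⁻².
N = √(6.8989 × 10⁻⁵) = 8.3060 × 10⁻³ rad s⁻¹ ≈ 8.31 × 10⁻³ rad s⁻¹.

8.31 × 10⁻³ rad s⁻¹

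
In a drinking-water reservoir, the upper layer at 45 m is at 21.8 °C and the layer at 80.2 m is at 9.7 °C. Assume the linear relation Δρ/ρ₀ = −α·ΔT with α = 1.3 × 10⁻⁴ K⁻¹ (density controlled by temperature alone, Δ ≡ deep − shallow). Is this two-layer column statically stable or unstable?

ΔT = 9.7 − 21.8 = -12.1 K, so Δρ/ρ₀ = −αΔT = 1.573 × 10⁻³.
Δρ/ρ₀ > 0, so Δρ > 0: deeper water is denser → statically stable.

stable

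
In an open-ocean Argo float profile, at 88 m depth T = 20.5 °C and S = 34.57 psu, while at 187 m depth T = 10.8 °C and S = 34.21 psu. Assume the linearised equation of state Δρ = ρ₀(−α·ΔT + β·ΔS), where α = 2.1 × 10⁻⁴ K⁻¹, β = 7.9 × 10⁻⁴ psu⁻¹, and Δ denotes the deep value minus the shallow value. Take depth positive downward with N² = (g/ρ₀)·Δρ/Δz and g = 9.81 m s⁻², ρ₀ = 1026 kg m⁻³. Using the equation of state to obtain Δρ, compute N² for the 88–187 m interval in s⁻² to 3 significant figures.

ΔT = -9.7 K, ΔS = -0.36 psu (deep − shallow).
Δρ/ρ₀ = −αΔT + βΔS = 2.037 × 10⁻³ − 2.844 × 10⁻⁴ = 1.7526 × 10⁻³, so Δρ ≈ 1.798 kg m⁻³.
N² = (g/ρ₀)·Δρ/Δz = g·(Δρ/ρ₀)/Δz = 9.81 × 1.7526 × 10⁻³ / 99 = 1.7367 × 10⁻⁴ s⁻² ≈ 1.74 × 10⁻⁴ s⁻².

1.74 × 10⁻⁴ s⁻²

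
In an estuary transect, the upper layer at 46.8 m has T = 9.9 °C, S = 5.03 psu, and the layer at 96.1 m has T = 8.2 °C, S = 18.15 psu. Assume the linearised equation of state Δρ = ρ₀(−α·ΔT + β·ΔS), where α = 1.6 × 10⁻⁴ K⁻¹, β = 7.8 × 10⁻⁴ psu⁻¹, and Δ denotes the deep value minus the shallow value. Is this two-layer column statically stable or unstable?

stable

ΔT = 8.2 − 9.9 = -1.7 K and ΔS = 18.15 − 5.03 = +13.12 psu (deep − shallow).
−αΔT = 2.72 × 10⁻⁴; βΔS = 0.0102336; sum Δρ/ρ₀ = 0.0105056.
Δρ/ρ₀ > 0, so Δρ > 0: deeper water is denser → statically stable.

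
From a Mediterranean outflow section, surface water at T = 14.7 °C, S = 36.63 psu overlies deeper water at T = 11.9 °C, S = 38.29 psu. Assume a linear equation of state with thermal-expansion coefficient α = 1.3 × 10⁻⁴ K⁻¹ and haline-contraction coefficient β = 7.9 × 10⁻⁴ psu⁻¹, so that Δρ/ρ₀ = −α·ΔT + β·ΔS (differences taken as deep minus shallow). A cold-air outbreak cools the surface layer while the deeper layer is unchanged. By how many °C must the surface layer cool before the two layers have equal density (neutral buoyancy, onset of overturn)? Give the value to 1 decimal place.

Neutral buoyancy requires Δρ = 0, i.e. −α(T_deep − T_surf′) + β(S_deep − S_surf) = 0.
T_surf′ = T_deep − (β/α)·ΔS = 11.9 − (7.9 × 10⁻⁴/1.3 × 10⁻⁴)·(+1.66) = 1.812 °C.
Cooling required: 14.7 − (1.812) = 12.888 °C.

12.9 °C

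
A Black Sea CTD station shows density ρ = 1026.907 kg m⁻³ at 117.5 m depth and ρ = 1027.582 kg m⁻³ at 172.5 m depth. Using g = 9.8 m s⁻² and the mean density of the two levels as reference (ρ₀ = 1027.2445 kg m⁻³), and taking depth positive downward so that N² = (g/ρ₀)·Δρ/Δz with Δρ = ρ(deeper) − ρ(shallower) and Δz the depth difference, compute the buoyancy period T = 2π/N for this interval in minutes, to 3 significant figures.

Δρ = 1027.582 − 1026.907 = 0.675 kg m⁻³ over Δz = 172.5 − 117.5 = 55 m.
N² = (9.8/1027.2445) × (0.675/55) = 1.1708 × 10⁻⁴ s⁻².
N = √(1.1708 × 10⁻⁴) = 0.010820 rad s⁻¹, so T = 2π/N = 580.70 s = 9.6783 min ≈ 9.68 min.

9.68 min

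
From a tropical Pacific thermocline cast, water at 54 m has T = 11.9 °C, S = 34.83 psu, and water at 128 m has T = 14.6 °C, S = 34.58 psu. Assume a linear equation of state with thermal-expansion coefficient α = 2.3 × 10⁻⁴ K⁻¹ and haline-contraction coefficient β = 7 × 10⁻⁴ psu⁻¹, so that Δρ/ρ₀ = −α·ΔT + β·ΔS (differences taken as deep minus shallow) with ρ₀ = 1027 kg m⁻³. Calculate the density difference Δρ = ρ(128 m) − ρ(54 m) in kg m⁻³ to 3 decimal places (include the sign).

ΔT = +2.7 K, ΔS = -0.25 psu (deep − shallow).
Δρ/ρ₀ = −(2.3 × 10⁻⁴)(+2.7) + (7 × 10⁻⁴)(-0.25) = -7.96 × 10⁻⁴.
Δρ = 1027 × (-7.96 × 10⁻⁴) = -0.817 kg m⁻³.
Negative Δρ: lighter below, statically unstable.

-0.817 kg m⁻³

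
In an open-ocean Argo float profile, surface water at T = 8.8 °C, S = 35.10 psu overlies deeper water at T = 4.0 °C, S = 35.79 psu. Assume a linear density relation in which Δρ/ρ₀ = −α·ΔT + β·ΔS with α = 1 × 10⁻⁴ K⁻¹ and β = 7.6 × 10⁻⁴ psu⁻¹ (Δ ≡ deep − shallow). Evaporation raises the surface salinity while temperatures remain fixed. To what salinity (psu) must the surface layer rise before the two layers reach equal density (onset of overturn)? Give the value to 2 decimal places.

36.42 psu

Neutral buoyancy requires −α(T_deep − T_surf) + β(S_deep − S_surf′) = 0.
S_surf′ = S_deep − (α/β)·ΔT = 35.79 − (1 × 10⁻⁴/7.6 × 10⁻⁴)·(-4.8) = 36.4216 psu.
Increase required: 36.4216 − 35.10 = 1.3216 psu.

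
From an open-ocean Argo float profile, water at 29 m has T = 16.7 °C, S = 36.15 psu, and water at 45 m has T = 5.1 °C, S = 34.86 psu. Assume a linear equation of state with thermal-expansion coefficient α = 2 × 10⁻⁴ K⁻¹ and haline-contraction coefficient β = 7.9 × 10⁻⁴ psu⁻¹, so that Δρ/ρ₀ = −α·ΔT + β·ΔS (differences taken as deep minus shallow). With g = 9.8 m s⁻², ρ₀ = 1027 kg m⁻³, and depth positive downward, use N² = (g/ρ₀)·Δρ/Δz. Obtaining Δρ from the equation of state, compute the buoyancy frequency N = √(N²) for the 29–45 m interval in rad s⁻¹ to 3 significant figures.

0.0282 rad s⁻¹

ΔT = -11.6 K, ΔS = -1.29 psu (deep − shallow).
Δρ/ρ₀ = −αΔT + βΔS = 2.32 × 10⁻³ − 1.0191 × 10⁻³ = 1.3009 × 10⁻³, so Δρ ≈ 1.336 kg m⁻³.
N² = (g/ρ₀)·Δρ/Δz = g·(Δρ/ρ₀)/Δz = 9.8 × 1.3009 × 10⁻³ / 16 = 7.9680 × 10⁻⁴ s⁻².
N = √(7.9680 × 10⁻⁴) = 0.028228 rad s⁻¹ ≈ 0.0282 rad s⁻¹.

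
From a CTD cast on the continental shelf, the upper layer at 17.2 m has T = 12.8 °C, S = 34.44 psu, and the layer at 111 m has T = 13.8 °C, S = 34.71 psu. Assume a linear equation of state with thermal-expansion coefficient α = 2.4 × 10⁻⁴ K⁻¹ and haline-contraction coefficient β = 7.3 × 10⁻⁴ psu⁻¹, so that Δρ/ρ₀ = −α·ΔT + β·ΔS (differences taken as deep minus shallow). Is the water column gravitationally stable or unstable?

ΔT = 13.8 − 12.8 = +1.0 K and ΔS = 34.71 − 34.44 = +0.27 psu (deep − shallow).
−αΔT = -2.40 × 10⁻⁴; βΔS = 1.971 × 10⁻⁴; sum Δρ/ρ₀ = -4.29 × 10⁻⁵.
Δρ/ρ₀ < 0, so Δρ < 0: deeper water is lighter → statically unstable; the column would overturn.

unstable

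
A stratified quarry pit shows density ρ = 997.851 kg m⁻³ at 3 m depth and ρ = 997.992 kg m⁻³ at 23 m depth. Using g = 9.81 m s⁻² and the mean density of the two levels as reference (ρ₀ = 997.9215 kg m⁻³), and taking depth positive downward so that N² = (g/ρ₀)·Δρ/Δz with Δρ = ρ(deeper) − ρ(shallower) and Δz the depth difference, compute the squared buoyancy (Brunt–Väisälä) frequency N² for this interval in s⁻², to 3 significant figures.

6.93 × 10⁻⁵ s⁻²

Δρ = 997.992 − 997.851 = 0.141 kg m⁻³ over Δz = 23 − 3 = 20 m.
N² = (9.81/997.9215) × (0.141/20) = 6.9305 × 10⁻⁵ s⁻² ≈ 6.93 × 10⁻⁵ s⁻².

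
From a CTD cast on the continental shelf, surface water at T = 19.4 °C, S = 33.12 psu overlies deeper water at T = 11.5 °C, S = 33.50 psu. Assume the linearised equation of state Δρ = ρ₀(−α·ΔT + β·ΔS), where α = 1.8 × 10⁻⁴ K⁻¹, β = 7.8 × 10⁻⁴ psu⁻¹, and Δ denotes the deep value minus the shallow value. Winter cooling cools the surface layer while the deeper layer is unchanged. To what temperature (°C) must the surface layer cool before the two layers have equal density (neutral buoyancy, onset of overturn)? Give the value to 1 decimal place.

Neutral buoyancy requires Δρ = 0, i.e. −α(T_deep − T_surf′) + β(S_deep − S_surf) = 0.
T_surf′ = T_deep − (β/α)·ΔS = 11.5 − (7.8 × 10⁻⁴/1.8 × 10⁻⁴)·(+0.38) = 9.853 °C.
Cooling required: 19.4 − (9.853) = 9.547 °C.

9.9 °C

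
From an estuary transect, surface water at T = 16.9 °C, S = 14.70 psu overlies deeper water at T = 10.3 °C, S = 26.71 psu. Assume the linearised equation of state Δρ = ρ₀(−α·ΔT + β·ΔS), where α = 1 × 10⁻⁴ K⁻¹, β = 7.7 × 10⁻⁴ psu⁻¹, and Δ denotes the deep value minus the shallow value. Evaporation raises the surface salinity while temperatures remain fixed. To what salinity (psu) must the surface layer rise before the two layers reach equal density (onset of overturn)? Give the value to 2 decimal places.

27.57 psu

Neutral buoyancy requires −α(T_deep − T_surf) + β(S_deep − S_surf′) = 0.
S_surf′ = S_deep − (α/β)·ΔT = 26.71 − (1 × 10⁻⁴/7.7 × 10⁻⁴)·(-6.6) = 27.5671 psu.
Increase required: 27.5671 − 14.70 = 12.8671 psu.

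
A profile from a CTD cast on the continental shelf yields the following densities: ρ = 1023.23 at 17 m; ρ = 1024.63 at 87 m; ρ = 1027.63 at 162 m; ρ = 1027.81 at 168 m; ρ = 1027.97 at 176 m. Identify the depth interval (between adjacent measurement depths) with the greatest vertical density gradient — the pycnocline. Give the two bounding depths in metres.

Compute the density gradient over each adjacent pair:
  17–87 m: Δρ/Δz = 1.40/70 = 0.020 kg m⁻⁴
  87–162 m: Δρ/Δz = 3.00/75 = 0.040 kg m⁻⁴
  162–168 m: Δρ/Δz = 0.18/6 = 0.030 kg m⁻⁴
  168–176 m: Δρ/Δz = 0.16/8 = 0.020 kg m⁻⁴
The largest gradient is in the 87–162 m interval — the pycnocline.

87–162 m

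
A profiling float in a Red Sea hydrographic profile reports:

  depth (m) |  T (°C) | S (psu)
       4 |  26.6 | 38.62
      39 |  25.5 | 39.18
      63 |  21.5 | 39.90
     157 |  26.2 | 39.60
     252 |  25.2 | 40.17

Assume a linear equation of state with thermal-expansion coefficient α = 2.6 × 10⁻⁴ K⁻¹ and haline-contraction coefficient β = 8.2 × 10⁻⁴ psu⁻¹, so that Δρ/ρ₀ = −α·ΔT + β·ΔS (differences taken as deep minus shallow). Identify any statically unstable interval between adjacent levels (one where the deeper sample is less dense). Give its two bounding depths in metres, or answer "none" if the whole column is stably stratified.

63–157 m

Evaluate Δρ/ρ₀ = −αΔT + βΔS across each adjacent pair:
  4–39 m: −αΔT+βΔS = −(2.6 × 10⁻⁴)(-1.1)+(8.2 × 10⁻⁴)(+0.56) = 7.5 × 10⁻⁴ → stable
  39–63 m: −αΔT+βΔS = −(2.6 × 10⁻⁴)(-4.0)+(8.2 × 10⁻⁴)(+0.72) = 1.6 × 10⁻³ → stable
  63–157 m: −αΔT+βΔS = −(2.6 × 10⁻⁴)(+4.7)+(8.2 × 10⁻⁴)(-0.30) = -1.5 × 10⁻³ → UNSTABLE
  157–252 m: −αΔT+βΔS = −(2.6 × 10⁻⁴)(-1.0)+(8.2 × 10⁻⁴)(+0.57) = 7.3 × 10⁻⁴ → stable
The 63–157 m interval has Δρ < 0: lighter water underlies denser water.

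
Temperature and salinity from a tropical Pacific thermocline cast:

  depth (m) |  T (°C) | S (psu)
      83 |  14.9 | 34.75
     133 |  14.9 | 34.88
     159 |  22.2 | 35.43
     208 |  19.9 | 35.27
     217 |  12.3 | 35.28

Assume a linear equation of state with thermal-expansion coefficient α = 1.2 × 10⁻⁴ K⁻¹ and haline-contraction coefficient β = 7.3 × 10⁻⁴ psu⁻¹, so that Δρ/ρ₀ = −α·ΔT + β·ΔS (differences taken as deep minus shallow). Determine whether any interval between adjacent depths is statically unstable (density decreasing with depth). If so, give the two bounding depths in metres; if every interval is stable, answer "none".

133–159 m

Evaluate Δρ/ρ₀ = −αΔT + βΔS across each adjacent pair:
  83–133 m: −αΔT+βΔS = −(1.2 × 10⁻⁴)(+0.0)+(7.3 × 10⁻⁴)(+0.13) = 9.5 × 10⁻⁵ → stable
  133–159 m: −αΔT+βΔS = −(1.2 × 10⁻⁴)(+7.3)+(7.3 × 10⁻⁴)(+0.55) = -4.7 × 10⁻⁴ → UNSTABLE
  159–208 m: −αΔT+βΔS = −(1.2 × 10⁻⁴)(-2.3)+(7.3 × 10⁻⁴)(-0.16) = 1.6 × 10⁻⁴ → stable
  208–217 m: −αΔT+βΔS = −(1.2 × 10⁻⁴)(-7.6)+(7.3 × 10⁻⁴)(+0.01) = 9.2 × 10⁻⁴ → stable
The 133–159 m interval has Δρ < 0: lighter water underlies denser water.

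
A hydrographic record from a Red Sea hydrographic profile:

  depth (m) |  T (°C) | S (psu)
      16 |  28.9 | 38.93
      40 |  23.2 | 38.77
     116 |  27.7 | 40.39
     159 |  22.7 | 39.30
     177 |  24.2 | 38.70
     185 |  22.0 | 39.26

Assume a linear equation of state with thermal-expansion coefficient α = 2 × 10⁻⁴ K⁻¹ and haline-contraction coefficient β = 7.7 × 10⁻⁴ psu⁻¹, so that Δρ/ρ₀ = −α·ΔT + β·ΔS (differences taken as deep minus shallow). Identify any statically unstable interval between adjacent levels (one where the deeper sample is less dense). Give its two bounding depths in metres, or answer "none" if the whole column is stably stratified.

159–177 m

Evaluate Δρ/ρ₀ = −αΔT + βΔS across each adjacent pair:
  16–40 m: −αΔT+βΔS = −(2 × 10⁻⁴)(-5.7)+(7.7 × 10⁻⁴)(-0.16) = 1.0 × 10⁻³ → stable
  40–116 m: −αΔT+βΔS = −(2 × 10⁻⁴)(+4.5)+(7.7 × 10⁻⁴)(+1.62) = 3.5 × 10⁻⁴ → stable
  116–159 m: −αΔT+βΔS = −(2 × 10⁻⁴)(-5.0)+(7.7 × 10⁻⁴)(-1.09) = 1.6 × 10⁻⁴ → stable
  159–177 m: −αΔT+βΔS = −(2 × 10⁻⁴)(+1.5)+(7.7 × 10⁻⁴)(-0.60) = -7.6 × 10⁻⁴ → UNSTABLE
  177–185 m: −αΔT+βΔS = −(2 × 10⁻⁴)(-2.2)+(7.7 × 10⁻⁴)(+0.56) = 8.7 × 10⁻⁴ → stable
The 159–177 m interval has Δρ < 0: lighter water underlies denser water.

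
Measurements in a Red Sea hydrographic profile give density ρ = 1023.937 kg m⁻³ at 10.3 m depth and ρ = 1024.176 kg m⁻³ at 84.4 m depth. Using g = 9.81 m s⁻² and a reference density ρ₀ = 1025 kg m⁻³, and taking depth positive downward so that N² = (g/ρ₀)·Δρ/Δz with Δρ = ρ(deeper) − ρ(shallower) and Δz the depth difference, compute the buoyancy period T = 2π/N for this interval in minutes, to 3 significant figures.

18.8 min

Δρ = 1024.176 − 1023.937 = 0.239 kg m⁻³ over Δz = 84.4 − 10.3 = 74.1 m.
N² = (9.81/1025) × (0.239/74.1) = 3.0869 × 10⁻⁵ s⁻².
N = √(3.0869 × 10⁻⁵) = 5.5560 × 10⁻³ rad s⁻¹, so T = 2π/N = 1.1309 × 10³ s = 18.848 min ≈ 18.8 min.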